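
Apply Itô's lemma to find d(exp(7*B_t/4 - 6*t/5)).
d(exp(7*B_t/4 - 6*t/5)) = (53*exp(7*B_t/4 - 6*t/5)/160) dt + (7*exp(7*B_t/4 - 6*t/5)/4) dB_t

Itô's formula for f(t, x): d f(t, B_t) = (f_t + (1/2) f_xx) dt + f_x dB_t. Compute partials of f(t, x) = exp(-6*t/5 + 7*x/4):
  f_t(t,x)  = -6*exp(-6*t/5 + 7*x/4)/5
  f_x(t,x)  = 7*exp(-6*t/5 + 7*x/4)/4
  f_xx(t,x) = 49*exp(-6*t/5 + 7*x/4)/16
Assemble drift = f_t + (1/2) f_xx = 53*exp(-6*t/5 + 7*x/4)/160 and diffusion = f_x = 7*exp(-6*t/5 + 7*x/4)/4. Substituting x = B_t:
  d(exp(7*B_t/4 - 6*t/5)) = (53*exp(7*B_t/4 - 6*t/5)/160) dt + (7*exp(7*B_t/4 - 6*t/5)/4) dB_t.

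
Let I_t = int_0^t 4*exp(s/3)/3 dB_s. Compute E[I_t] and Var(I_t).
E[I_t] = 0; Var(I_t) = 8*exp(2*t/3)/3 - 8/3

The Itô integral of a deterministic integrand f(s) has mean 0 because each increment f(s) * (B_{s+ds} - B_s) has mean 0. By the Itô isometry:
  Var( int_0^t f(s) dB_s ) = E[ (int_0^t f(s) dB_s)^2 ] = int_0^t f(s)^2 ds.
Here f(s) = 4*exp(s/3)/3, so f(s)^2 = 16*exp(2*s/3)/9. Integrate:
  int_0^t (16*exp(2*s/3)/9) ds = 8*exp(2*t/3)/3 - 8/3.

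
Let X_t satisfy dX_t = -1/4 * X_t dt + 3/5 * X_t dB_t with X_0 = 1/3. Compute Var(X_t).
Var(X_t) = (exp(9*t/25) - 1)*exp(-t/2)/9

For GBM dX = mu X dt + sigma X dB with X_0 = x_0, apply Itô to Y = log X: dY = (mu - sigma^2/2) dt + sigma dB, so Y_t = log(x_0) + (mu - sigma^2/2) t + sigma B_t and hence X_t = x_0 * exp((mu - sigma^2/2) t + sigma B_t).
With mu = -1/4, sigma = 3/5, x_0 = 1/3, this gives:
  X_t = 1/3 * exp((-43/100) * t + (3/5) * B_t).
Since sigma*B_t ~ Normal(0, sigma^2 t), E[exp(sigma*B_t)] = exp(sigma^2 t / 2); so E[X_t] = x_0 * exp((mu - sigma^2/2) t) * exp(sigma^2 t / 2) = x_0 * exp(mu t) = exp(-t/4)/3.
Var(X_t) = E[X_t^2] - (E[X_t])^2 = x_0^2 * exp(2 mu t) * (exp(sigma^2 t) - 1) = (exp(9*t/25) - 1)*exp(-t/2)/9.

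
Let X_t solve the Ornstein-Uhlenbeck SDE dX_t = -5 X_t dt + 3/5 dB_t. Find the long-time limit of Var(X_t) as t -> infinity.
lim Var(X_t) = 9/250

The OU SDE dX = -theta X dt + sigma dB admits the integrating factor exp(theta t): d(exp(theta t) X_t) = sigma exp(theta t) dB_t. Integrating from 0 to t gives X_t = x_0 * exp(-theta t) + sigma * int_0^t exp(-theta (t-s)) dB_s for any initial x_0. The Itô integral has variance (by the Itô isometry) sigma^2 * int_0^t exp(-2 theta (t - s)) ds = sigma^2 * (1 - exp(-2 theta t)) / (2 theta), independent of x_0.
With theta = 5, sigma = 3/5:
  Var(X_t) = (3/5)^2 * (1 - exp(-2*5 t)) / (2 * 5) = 9/250 - 9*exp(-10*t)/250.
As t -> infinity, exp(-2*5 t) -> 0, so the stationary variance is sigma^2 / (2 theta) = 9/250.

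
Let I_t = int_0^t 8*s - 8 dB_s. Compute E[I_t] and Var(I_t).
E[I_t] = 0; Var(I_t) = 64*t*(t^2 - 3*t + 3)/3

The Itô integral of a deterministic integrand f(s) has mean 0 because each increment f(s) * (B_{s+ds} - B_s) has mean 0. By the Itô isometry:
  Var( int_0^t f(s) dB_s ) = E[ (int_0^t f(s) dB_s)^2 ] = int_0^t f(s)^2 ds.
Here f(s) = 8*s - 8, so f(s)^2 = 64*(s - 1)^2. Integrate:
  int_0^t (64*(s - 1)^2) ds = 64*t*(t^2 - 3*t + 3)/3.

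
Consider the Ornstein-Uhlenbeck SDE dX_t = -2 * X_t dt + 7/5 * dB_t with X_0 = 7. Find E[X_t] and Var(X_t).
E[X_t] = 7*exp(-2*t); Var(X_t) = 49/100 - 49*exp(-4*t)/100

The OU SDE dX = -theta X dt + sigma dB admits the integrating factor exp(theta t): d(exp(theta t) X_t) = sigma exp(theta t) dB_t. Integrating from 0 to t:
  X_t = x_0 * exp(-theta t) + sigma * int_0^t exp(-theta (t-s)) dB_s.
The Itô integral has mean 0 and (by the Itô isometry) variance sigma^2 * int_0^t exp(-2 theta (t - s)) ds = sigma^2 * (1 - exp(-2 theta t)) / (2 theta).
With theta = 2, sigma = 7/5, x_0 = 7:
  E[X_t] = 7 * exp(-2 t) = 7*exp(-2*t)
  Var(X_t) = (7/5)^2 * (1 - exp(-2*2 t)) / (2 * 2) = 49/100 - 49*exp(-4*t)/100.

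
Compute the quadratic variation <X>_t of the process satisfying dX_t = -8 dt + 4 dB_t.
<X>_t = 16*t

For an Itô process dX_t = a(t) dt + b(t) dB_t, the quadratic variation is <X>_t = int_0^t b(s)^2 ds (the drift term does not contribute). Here b(s) = 4, so
  b(s)^2 = 16.
Integrating from 0 to t:
  <X>_t = int_0^t (16) ds = 16*t.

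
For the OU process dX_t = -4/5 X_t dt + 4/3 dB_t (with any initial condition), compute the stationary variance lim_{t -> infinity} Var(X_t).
lim Var(X_t) = 10/9

The OU SDE dX = -theta X dt + sigma dB admits the integrating factor exp(theta t): d(exp(theta t) X_t) = sigma exp(theta t) dB_t. Integrating from 0 to t gives X_t = x_0 * exp(-theta t) + sigma * int_0^t exp(-theta (t-s)) dB_s for any initial x_0. The Itô integral has variance (by the Itô isometry) sigma^2 * int_0^t exp(-2 theta (t - s)) ds = sigma^2 * (1 - exp(-2 theta t)) / (2 theta), independent of x_0.
With theta = 4/5, sigma = 4/3:
  Var(X_t) = (4/3)^2 * (1 - exp(-2*4/5 t)) / (2 * 4/5) = 10/9 - 10*exp(-8*t/5)/9.
As t -> infinity, exp(-2*4/5 t) -> 0, so the stationary variance is sigma^2 / (2 theta) = 10/9.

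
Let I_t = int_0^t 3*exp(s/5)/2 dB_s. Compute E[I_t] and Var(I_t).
E[I_t] = 0; Var(I_t) = 45*exp(2*t/5)/8 - 45/8

The Itô integral of a deterministic integrand f(s) has mean 0 because each increment f(s) * (B_{s+ds} - B_s) has mean 0. By the Itô isometry:
  Var( int_0^t f(s) dB_s ) = E[ (int_0^t f(s) dB_s)^2 ] = int_0^t f(s)^2 ds.
Here f(s) = 3*exp(s/5)/2, so f(s)^2 = 9*exp(2*s/5)/4. Integrate:
  int_0^t (9*exp(2*s/5)/4) ds = 45*exp(2*t/5)/8 - 45/8.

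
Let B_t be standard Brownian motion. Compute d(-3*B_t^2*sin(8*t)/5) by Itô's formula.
d(-3*B_t^2*sin(8*t)/5) = (-24*B_t^2*cos(8*t)/5 - 3*sin(8*t)/5) dt + (-6*B_t*sin(8*t)/5) dB_t

Itô's formula for f(t, x): d f(t, B_t) = (f_t + (1/2) f_xx) dt + f_x dB_t. Compute partials of f(t, x) = -3*x^2*sin(8*t)/5:
  f_t(t,x)  = -24*x^2*cos(8*t)/5
  f_x(t,x)  = -6*x*sin(8*t)/5
  f_xx(t,x) = -6*sin(8*t)/5
Assemble drift = f_t + (1/2) f_xx = -24*x^2*cos(8*t)/5 - 3*sin(8*t)/5 and diffusion = f_x = -6*x*sin(8*t)/5. Substituting x = B_t:
  d(-3*B_t^2*sin(8*t)/5) = (-24*B_t^2*cos(8*t)/5 - 3*sin(8*t)/5) dt + (-6*B_t*sin(8*t)/5) dB_t.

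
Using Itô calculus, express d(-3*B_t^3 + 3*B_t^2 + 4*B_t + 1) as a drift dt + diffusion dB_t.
d(-3*B_t^3 + 3*B_t^2 + 4*B_t + 1) = (3 - 9*B_t) dt + (-9*B_t^2 + 6*B_t + 4) dB_t

Itô's formula for f(B_t) gives d f(B_t) = f'(B_t) dB_t + (1/2) f''(B_t) dt. Compute derivatives of f(x) = -3*x^3 + 3*x^2 + 4*x + 1:
  f'(x)  = -9*x^2 + 6*x + 4
  f''(x) = 6 - 18*x
Substitute x = B_t and multiply the f'' term by 1/2:
  drift     = (1/2) * (6 - 18*x) evaluated at B_t = 3 - 9*B_t
  diffusion = (-9*x^2 + 6*x + 4) evaluated at B_t = -9*B_t^2 + 6*B_t + 4
Therefore d(-3*B_t^3 + 3*B_t^2 + 4*B_t + 1) = (3 - 9*B_t) dt + (-9*B_t^2 + 6*B_t + 4) dB_t.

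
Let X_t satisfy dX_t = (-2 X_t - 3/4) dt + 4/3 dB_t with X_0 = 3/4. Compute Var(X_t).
Var(X_t) = 4/9 - 4*exp(-4*t)/9

The variance V(t) = Var(X_t) satisfies V'(t) = 2 a V(t) + c^2 with V(0) = 0 (drift coefficient is linear in X, diffusion is constant). With a = -2, c = 4/3, the solution is
  V(t) = (c^2 / (2 a)) * (exp(2 a t) - 1)
       = ((4/3)^2 / (2*(-2))) * (exp((-4) t) - 1)
       = 4/9 - 4*exp(-4*t)/9.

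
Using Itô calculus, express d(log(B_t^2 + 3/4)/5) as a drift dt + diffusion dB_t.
d(log(B_t^2 + 3/4)/5) = (4*(3 - 4*B_t^2)/(5*(4*B_t^2 + 3)^2)) dt + (8*B_t/(5*(4*B_t^2 + 3))) dB_t

Itô's formula for f(B_t) gives d f(B_t) = f'(B_t) dB_t + (1/2) f''(B_t) dt. Compute derivatives of f(x) = log(x^2 + 3/4)/5:
  f'(x)  = 8*x/(5*(4*x^2 + 3))
  f''(x) = 8*(3 - 4*x^2)/(5*(4*x^2 + 3)^2)
Substitute x = B_t and multiply the f'' term by 1/2:
  drift     = (1/2) * (8*(3 - 4*x^2)/(5*(4*x^2 + 3)^2)) evaluated at B_t = 4*(3 - 4*B_t^2)/(5*(4*B_t^2 + 3)^2)
  diffusion = (8*x/(5*(4*x^2 + 3))) evaluated at B_t = 8*B_t/(5*(4*B_t^2 + 3))
Therefore d(log(B_t^2 + 3/4)/5) = (4*(3 - 4*B_t^2)/(5*(4*B_t^2 + 3)^2)) dt + (8*B_t/(5*(4*B_t^2 + 3))) dB_t.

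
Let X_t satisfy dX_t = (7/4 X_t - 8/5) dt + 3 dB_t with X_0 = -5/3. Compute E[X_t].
E[X_t] = 32/35 - 271*exp(7*t/4)/105

Taking expectations and using E[dB_t] = 0, the mean m(t) = E[X_t] satisfies the ODE m'(t) = a m(t) + b with m(0) = x_0. With a = 7/4, b = -8/5, x_0 = -5/3, the solution is
  m(t) = x_0 * exp(a t) + (b/a) * (exp(a t) - 1)
       = (-5/3) * exp((7/4) t) + ((-8/5)/(7/4)) * (exp((7/4) t) - 1)
       = 32/35 - 271*exp(7*t/4)/105.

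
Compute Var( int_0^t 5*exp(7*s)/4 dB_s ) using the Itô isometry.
Var = 25*exp(14*t)/224 - 25/224

The Itô integral of a deterministic integrand f(s) has mean 0 because each increment f(s) * (B_{s+ds} - B_s) has mean 0. By the Itô isometry:
  Var( int_0^t f(s) dB_s ) = E[ (int_0^t f(s) dB_s)^2 ] = int_0^t f(s)^2 ds.
Here f(s) = 5*exp(7*s)/4, so f(s)^2 = 25*exp(14*s)/16. Integrate:
  int_0^t (25*exp(14*s)/16) ds = 25*exp(14*t)/224 - 25/224.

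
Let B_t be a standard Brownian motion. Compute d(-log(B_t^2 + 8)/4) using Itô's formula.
d(-log(B_t^2 + 8)/4) = ((B_t^2 - 8)/(4*(B_t^2 + 8)^2)) dt + (-B_t/(2*B_t^2 + 16)) dB_t

Itô's formula for f(B_t) gives d f(B_t) = f'(B_t) dB_t + (1/2) f''(B_t) dt. Compute derivatives of f(x) = -log(x^2 + 8)/4:
  f'(x)  = -x/(2*x^2 + 16)
  f''(x) = (x^2 - 8)/(2*(x^2 + 8)^2)
Substitute x = B_t and multiply the f'' term by 1/2:
  drift     = (1/2) * ((x^2 - 8)/(2*(x^2 + 8)^2)) evaluated at B_t = (B_t^2 - 8)/(4*(B_t^2 + 8)^2)
  diffusion = (-x/(2*x^2 + 16)) evaluated at B_t = -B_t/(2*B_t^2 + 16)
Therefore d(-log(B_t^2 + 8)/4) = ((B_t^2 - 8)/(4*(B_t^2 + 8)^2)) dt + (-B_t/(2*B_t^2 + 16)) dB_t.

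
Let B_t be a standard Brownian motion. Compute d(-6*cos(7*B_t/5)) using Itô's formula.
d(-6*cos(7*B_t/5)) = (147*cos(7*B_t/5)/25) dt + (42*sin(7*B_t/5)/5) dB_t

Itô's formula for f(B_t) gives d f(B_t) = f'(B_t) dB_t + (1/2) f''(B_t) dt. Compute derivatives of f(x) = -6*cos(7*x/5):
  f'(x)  = 42*sin(7*x/5)/5
  f''(x) = 294*cos(7*x/5)/25
Substitute x = B_t and multiply the f'' term by 1/2:
  drift     = (1/2) * (294*cos(7*x/5)/25) evaluated at B_t = 147*cos(7*B_t/5)/25
  diffusion = (42*sin(7*x/5)/5) evaluated at B_t = 42*sin(7*B_t/5)/5
Therefore d(-6*cos(7*B_t/5)) = (147*cos(7*B_t/5)/25) dt + (42*sin(7*B_t/5)/5) dB_t.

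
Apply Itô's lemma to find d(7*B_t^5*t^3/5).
d(7*B_t^5*t^3/5) = (B_t^3*t^2*(21*B_t^2/5 + 14*t)) dt + (7*B_t^4*t^3) dB_t

Itô's formula for f(t, x): d f(t, B_t) = (f_t + (1/2) f_xx) dt + f_x dB_t. Compute partials of f(t, x) = 7*t^3*x^5/5:
  f_t(t,x)  = 21*t^2*x^5/5
  f_x(t,x)  = 7*t^3*x^4
  f_xx(t,x) = 28*t^3*x^3
Assemble drift = f_t + (1/2) f_xx = t^2*x^3*(14*t + 21*x^2/5) and diffusion = f_x = 7*t^3*x^4. Substituting x = B_t:
  d(7*B_t^5*t^3/5) = (B_t^3*t^2*(21*B_t^2/5 + 14*t)) dt + (7*B_t^4*t^3) dB_t.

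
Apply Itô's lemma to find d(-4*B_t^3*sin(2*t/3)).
d(-4*B_t^3*sin(2*t/3)) = (-8*B_t^3*cos(2*t/3)/3 - 12*B_t*sin(2*t/3)) dt + (-12*B_t^2*sin(2*t/3)) dB_t

Itô's formula for f(t, x): d f(t, B_t) = (f_t + (1/2) f_xx) dt + f_x dB_t. Compute partials of f(t, x) = -4*x^3*sin(2*t/3):
  f_t(t,x)  = -8*x^3*cos(2*t/3)/3
  f_x(t,x)  = -12*x^2*sin(2*t/3)
  f_xx(t,x) = -24*x*sin(2*t/3)
Assemble drift = f_t + (1/2) f_xx = -8*x^3*cos(2*t/3)/3 - 12*x*sin(2*t/3) and diffusion = f_x = -12*x^2*sin(2*t/3). Substituting x = B_t:
  d(-4*B_t^3*sin(2*t/3)) = (-8*B_t^3*cos(2*t/3)/3 - 12*B_t*sin(2*t/3)) dt + (-12*B_t^2*sin(2*t/3)) dB_t.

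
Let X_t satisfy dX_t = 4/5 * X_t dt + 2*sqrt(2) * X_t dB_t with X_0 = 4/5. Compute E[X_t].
E[X_t] = 4*exp(4*t/5)/5

For GBM dX = mu X dt + sigma X dB with X_0 = x_0, apply Itô to Y = log X: dY = (mu - sigma^2/2) dt + sigma dB, so Y_t = log(x_0) + (mu - sigma^2/2) t + sigma B_t and hence X_t = x_0 * exp((mu - sigma^2/2) t + sigma B_t).
With mu = 4/5, sigma = 2*sqrt(2), x_0 = 4/5, this gives:
  X_t = 4/5 * exp((-16/5) * t + (2*sqrt(2)) * B_t).
Since sigma*B_t ~ Normal(0, sigma^2 t), E[exp(sigma*B_t)] = exp(sigma^2 t / 2); so E[X_t] = x_0 * exp((mu - sigma^2/2) t) * exp(sigma^2 t / 2) = x_0 * exp(mu t) = 4*exp(4*t/5)/5.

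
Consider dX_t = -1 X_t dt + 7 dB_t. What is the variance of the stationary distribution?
lim Var(X_t) = 49/2

The OU SDE dX = -theta X dt + sigma dB admits the integrating factor exp(theta t): d(exp(theta t) X_t) = sigma exp(theta t) dB_t. Integrating from 0 to t gives X_t = x_0 * exp(-theta t) + sigma * int_0^t exp(-theta (t-s)) dB_s for any initial x_0. The Itô integral has variance (by the Itô isometry) sigma^2 * int_0^t exp(-2 theta (t - s)) ds = sigma^2 * (1 - exp(-2 theta t)) / (2 theta), independent of x_0.
With theta = 1, sigma = 7:
  Var(X_t) = (7)^2 * (1 - exp(-2*1 t)) / (2 * 1) = 49/2 - 49*exp(-2*t)/2.
As t -> infinity, exp(-2*1 t) -> 0, so the stationary variance is sigma^2 / (2 theta) = 49/2.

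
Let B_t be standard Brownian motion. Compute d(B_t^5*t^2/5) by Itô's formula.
d(B_t^5*t^2/5) = (2*B_t^3*t*(B_t^2 + 5*t)/5) dt + (B_t^4*t^2) dB_t

Itô's formula for f(t, x): d f(t, B_t) = (f_t + (1/2) f_xx) dt + f_x dB_t. Compute partials of f(t, x) = t^2*x^5/5:
  f_t(t,x)  = 2*t*x^5/5
  f_x(t,x)  = t^2*x^4
  f_xx(t,x) = 4*t^2*x^3
Assemble drift = f_t + (1/2) f_xx = 2*t*x^3*(5*t + x^2)/5 and diffusion = f_x = t^2*x^4. Substituting x = B_t:
  d(B_t^5*t^2/5) = (2*B_t^3*t*(B_t^2 + 5*t)/5) dt + (B_t^4*t^2) dB_t.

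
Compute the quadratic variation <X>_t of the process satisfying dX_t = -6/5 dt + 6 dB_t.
<X>_t = 36*t

For an Itô process dX_t = a(t) dt + b(t) dB_t, the quadratic variation is <X>_t = int_0^t b(s)^2 ds (the drift term does not contribute). Here b(s) = 6, so
  b(s)^2 = 36.
Integrating from 0 to t:
  <X>_t = int_0^t (36) ds = 36*t.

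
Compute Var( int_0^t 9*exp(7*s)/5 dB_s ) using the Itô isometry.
Var = 81*exp(14*t)/350 - 81/350

The Itô integral of a deterministic integrand f(s) has mean 0 because each increment f(s) * (B_{s+ds} - B_s) has mean 0. By the Itô isometry:
  Var( int_0^t f(s) dB_s ) = E[ (int_0^t f(s) dB_s)^2 ] = int_0^t f(s)^2 ds.
Here f(s) = 9*exp(7*s)/5, so f(s)^2 = 81*exp(14*s)/25. Integrate:
  int_0^t (81*exp(14*s)/25) ds = 81*exp(14*t)/350 - 81/350.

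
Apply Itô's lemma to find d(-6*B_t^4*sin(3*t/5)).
d(-6*B_t^4*sin(3*t/5)) = (-18*B_t^2*(B_t^2*cos(3*t/5) + 10*sin(3*t/5))/5) dt + (-24*B_t^3*sin(3*t/5)) dB_t

Itô's formula for f(t, x): d f(t, B_t) = (f_t + (1/2) f_xx) dt + f_x dB_t. Compute partials of f(t, x) = -6*x^4*sin(3*t/5):
  f_t(t,x)  = -18*x^4*cos(3*t/5)/5
  f_x(t,x)  = -24*x^3*sin(3*t/5)
  f_xx(t,x) = -72*x^2*sin(3*t/5)
Assemble drift = f_t + (1/2) f_xx = -18*x^2*(x^2*cos(3*t/5) + 10*sin(3*t/5))/5 and diffusion = f_x = -24*x^3*sin(3*t/5). Substituting x = B_t:
  d(-6*B_t^4*sin(3*t/5)) = (-18*B_t^2*(B_t^2*cos(3*t/5) + 10*sin(3*t/5))/5) dt + (-24*B_t^3*sin(3*t/5)) dB_t.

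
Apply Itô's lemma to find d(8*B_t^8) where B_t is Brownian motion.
d(8*B_t^8) = (224*B_t^6) dt + (64*B_t^7) dB_t

Itô's formula for f(B_t) gives d f(B_t) = f'(B_t) dB_t + (1/2) f''(B_t) dt. Compute derivatives of f(x) = 8*x^8:
  f'(x)  = 64*x^7
  f''(x) = 448*x^6
Substitute x = B_t and multiply the f'' term by 1/2:
  drift     = (1/2) * (448*x^6) evaluated at B_t = 224*B_t^6
  diffusion = (64*x^7) evaluated at B_t = 64*B_t^7
Therefore d(8*B_t^8) = (224*B_t^6) dt + (64*B_t^7) dB_t.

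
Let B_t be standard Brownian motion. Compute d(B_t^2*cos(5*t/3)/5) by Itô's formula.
d(B_t^2*cos(5*t/3)/5) = (-B_t^2*sin(5*t/3)/3 + cos(5*t/3)/5) dt + (2*B_t*cos(5*t/3)/5) dB_t

Itô's formula for f(t, x): d f(t, B_t) = (f_t + (1/2) f_xx) dt + f_x dB_t. Compute partials of f(t, x) = x^2*cos(5*t/3)/5:
  f_t(t,x)  = -x^2*sin(5*t/3)/3
  f_x(t,x)  = 2*x*cos(5*t/3)/5
  f_xx(t,x) = 2*cos(5*t/3)/5
Assemble drift = f_t + (1/2) f_xx = -x^2*sin(5*t/3)/3 + cos(5*t/3)/5 and diffusion = f_x = 2*x*cos(5*t/3)/5. Substituting x = B_t:
  d(B_t^2*cos(5*t/3)/5) = (-B_t^2*sin(5*t/3)/3 + cos(5*t/3)/5) dt + (2*B_t*cos(5*t/3)/5) dB_t.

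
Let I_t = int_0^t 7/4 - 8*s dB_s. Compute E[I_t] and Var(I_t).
E[I_t] = 0; Var(I_t) = t*(1024*t^2 - 672*t + 147)/48

The Itô integral of a deterministic integrand f(s) has mean 0 because each increment f(s) * (B_{s+ds} - B_s) has mean 0. By the Itô isometry:
  Var( int_0^t f(s) dB_s ) = E[ (int_0^t f(s) dB_s)^2 ] = int_0^t f(s)^2 ds.
Here f(s) = 7/4 - 8*s, so f(s)^2 = (32*s - 7)^2/16. Integrate:
  int_0^t ((32*s - 7)^2/16) ds = t*(1024*t^2 - 672*t + 147)/48.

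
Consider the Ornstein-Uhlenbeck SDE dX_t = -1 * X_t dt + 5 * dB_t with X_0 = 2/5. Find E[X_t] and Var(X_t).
E[X_t] = 2*exp(-t)/5; Var(X_t) = 25/2 - 25*exp(-2*t)/2

The OU SDE dX = -theta X dt + sigma dB admits the integrating factor exp(theta t): d(exp(theta t) X_t) = sigma exp(theta t) dB_t. Integrating from 0 to t:
  X_t = x_0 * exp(-theta t) + sigma * int_0^t exp(-theta (t-s)) dB_s.
The Itô integral has mean 0 and (by the Itô isometry) variance sigma^2 * int_0^t exp(-2 theta (t - s)) ds = sigma^2 * (1 - exp(-2 theta t)) / (2 theta).
With theta = 1, sigma = 5, x_0 = 2/5:
  E[X_t] = 2/5 * exp(-1 t) = 2*exp(-t)/5
  Var(X_t) = (5)^2 * (1 - exp(-2*1 t)) / (2 * 1) = 25/2 - 25*exp(-2*t)/2.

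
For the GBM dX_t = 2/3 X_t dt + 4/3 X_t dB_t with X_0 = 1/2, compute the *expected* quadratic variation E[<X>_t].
E[<X>_t] = exp(28*t/9)/7 - 1/7

<X>_t = int_0^t ((4/3) * X_s)^2 ds. Taking expectation inside the integral: E[<X>_t] = (4/3)^2 * int_0^t E[X_s^2] ds. For GBM, E[X_s^2] = x_0^2 * exp((2 mu + sigma^2) s). Integrating:
  E[<X>_t] = (4/3)^2 * (1/2)^2 * (exp((2*(2/3) + (4/3)^2) t) - 1) / (2*(2/3) + (4/3)^2)
           = (4/3)^2 * (1/2)^2 * (exp((28/9) t) - 1) / (28/9) = exp(28*t/9)/7 - 1/7.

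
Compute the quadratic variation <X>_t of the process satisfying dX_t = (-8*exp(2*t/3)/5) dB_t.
<X>_t = 48*exp(4*t/3)/25 - 48/25

For an Itô process dX_t = a(t) dt + b(t) dB_t, the quadratic variation is <X>_t = int_0^t b(s)^2 ds (the drift term does not contribute). Here b(s) = -8*exp(2*s/3)/5, so
  b(s)^2 = 64*exp(4*s/3)/25.
Integrating from 0 to t:
  <X>_t = int_0^t (64*exp(4*s/3)/25) ds = 48*exp(4*t/3)/25 - 48/25.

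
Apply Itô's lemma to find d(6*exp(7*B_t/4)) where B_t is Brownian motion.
d(6*exp(7*B_t/4)) = (147*exp(7*B_t/4)/16) dt + (21*exp(7*B_t/4)/2) dB_t

Itô's formula for f(B_t) gives d f(B_t) = f'(B_t) dB_t + (1/2) f''(B_t) dt. Compute derivatives of f(x) = 6*exp(7*x/4):
  f'(x)  = 21*exp(7*x/4)/2
  f''(x) = 147*exp(7*x/4)/8
Substitute x = B_t and multiply the f'' term by 1/2:
  drift     = (1/2) * (147*exp(7*x/4)/8) evaluated at B_t = 147*exp(7*B_t/4)/16
  diffusion = (21*exp(7*x/4)/2) evaluated at B_t = 21*exp(7*B_t/4)/2
Therefore d(6*exp(7*B_t/4)) = (147*exp(7*B_t/4)/16) dt + (21*exp(7*B_t/4)/2) dB_t.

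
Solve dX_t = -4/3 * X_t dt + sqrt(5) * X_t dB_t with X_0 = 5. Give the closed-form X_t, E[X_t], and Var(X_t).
X_t = 5 * exp((-23/6) t + (sqrt(5)) B_t); E[X_t] = 5*exp(-4*t/3); Var(X_t) = (25*exp(5*t) - 25)*exp(-8*t/3)

For GBM dX = mu X dt + sigma X dB with X_0 = x_0, apply Itô to Y = log X: dY = (mu - sigma^2/2) dt + sigma dB, so Y_t = log(x_0) + (mu - sigma^2/2) t + sigma B_t and hence X_t = x_0 * exp((mu - sigma^2/2) t + sigma B_t).
With mu = -4/3, sigma = sqrt(5), x_0 = 5, this gives:
  X_t = 5 * exp((-23/6) * t + (sqrt(5)) * B_t).
Since sigma*B_t ~ Normal(0, sigma^2 t), E[exp(sigma*B_t)] = exp(sigma^2 t / 2); so E[X_t] = x_0 * exp((mu - sigma^2/2) t) * exp(sigma^2 t / 2) = x_0 * exp(mu t) = 5*exp(-4*t/3).
Var(X_t) = E[X_t^2] - (E[X_t])^2 = x_0^2 * exp(2 mu t) * (exp(sigma^2 t) - 1) = (25*exp(5*t) - 25)*exp(-8*t/3).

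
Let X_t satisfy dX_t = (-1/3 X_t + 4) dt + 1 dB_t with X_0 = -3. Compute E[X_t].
E[X_t] = 12 - 15*exp(-t/3)

Taking expectations and using E[dB_t] = 0, the mean m(t) = E[X_t] satisfies the ODE m'(t) = a m(t) + b with m(0) = x_0. With a = -1/3, b = 4, x_0 = -3, the solution is
  m(t) = x_0 * exp(a t) + (b/a) * (exp(a t) - 1)
       = (-3) * exp((-1/3) t) + (4/(-1/3)) * (exp((-1/3) t) - 1)
       = 12 - 15*exp(-t/3).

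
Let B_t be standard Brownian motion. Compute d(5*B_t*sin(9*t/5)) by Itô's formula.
d(5*B_t*sin(9*t/5)) = (9*B_t*cos(9*t/5)) dt + (5*sin(9*t/5)) dB_t

Itô's formula for f(t, x): d f(t, B_t) = (f_t + (1/2) f_xx) dt + f_x dB_t. Compute partials of f(t, x) = 5*x*sin(9*t/5):
  f_t(t,x)  = 9*x*cos(9*t/5)
  f_x(t,x)  = 5*sin(9*t/5)
  f_xx(t,x) = 0
Assemble drift = f_t + (1/2) f_xx = 9*x*cos(9*t/5) and diffusion = f_x = 5*sin(9*t/5). Substituting x = B_t:
  d(5*B_t*sin(9*t/5)) = (9*B_t*cos(9*t/5)) dt + (5*sin(9*t/5)) dB_t.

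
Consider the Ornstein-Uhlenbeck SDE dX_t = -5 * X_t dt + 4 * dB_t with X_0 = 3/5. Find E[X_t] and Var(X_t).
E[X_t] = 3*exp(-5*t)/5; Var(X_t) = 8/5 - 8*exp(-10*t)/5

The OU SDE dX = -theta X dt + sigma dB admits the integrating factor exp(theta t): d(exp(theta t) X_t) = sigma exp(theta t) dB_t. Integrating from 0 to t:
  X_t = x_0 * exp(-theta t) + sigma * int_0^t exp(-theta (t-s)) dB_s.
The Itô integral has mean 0 and (by the Itô isometry) variance sigma^2 * int_0^t exp(-2 theta (t - s)) ds = sigma^2 * (1 - exp(-2 theta t)) / (2 theta).
With theta = 5, sigma = 4, x_0 = 3/5:
  E[X_t] = 3/5 * exp(-5 t) = 3*exp(-5*t)/5
  Var(X_t) = (4)^2 * (1 - exp(-2*5 t)) / (2 * 5) = 8/5 - 8*exp(-10*t)/5.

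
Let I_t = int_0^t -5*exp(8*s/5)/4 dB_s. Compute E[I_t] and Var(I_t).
E[I_t] = 0; Var(I_t) = 125*exp(16*t/5)/256 - 125/256

The Itô integral of a deterministic integrand f(s) has mean 0 because each increment f(s) * (B_{s+ds} - B_s) has mean 0. By the Itô isometry:
  Var( int_0^t f(s) dB_s ) = E[ (int_0^t f(s) dB_s)^2 ] = int_0^t f(s)^2 ds.
Here f(s) = -5*exp(8*s/5)/4, so f(s)^2 = 25*exp(16*s/5)/16. Integrate:
  int_0^t (25*exp(16*s/5)/16) ds = 125*exp(16*t/5)/256 - 125/256.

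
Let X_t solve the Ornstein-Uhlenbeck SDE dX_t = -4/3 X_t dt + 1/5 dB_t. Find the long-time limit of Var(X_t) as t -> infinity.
lim Var(X_t) = 3/200

The OU SDE dX = -theta X dt + sigma dB admits the integrating factor exp(theta t): d(exp(theta t) X_t) = sigma exp(theta t) dB_t. Integrating from 0 to t gives X_t = x_0 * exp(-theta t) + sigma * int_0^t exp(-theta (t-s)) dB_s for any initial x_0. The Itô integral has variance (by the Itô isometry) sigma^2 * int_0^t exp(-2 theta (t - s)) ds = sigma^2 * (1 - exp(-2 theta t)) / (2 theta), independent of x_0.
With theta = 4/3, sigma = 1/5:
  Var(X_t) = (1/5)^2 * (1 - exp(-2*4/3 t)) / (2 * 4/3) = 3/200 - 3*exp(-8*t/3)/200.
As t -> infinity, exp(-2*4/3 t) -> 0, so the stationary variance is sigma^2 / (2 theta) = 3/200.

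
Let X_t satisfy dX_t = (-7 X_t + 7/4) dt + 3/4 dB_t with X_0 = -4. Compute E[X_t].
E[X_t] = 1/4 - 17*exp(-7*t)/4

Taking expectations and using E[dB_t] = 0, the mean m(t) = E[X_t] satisfies the ODE m'(t) = a m(t) + b with m(0) = x_0. With a = -7, b = 7/4, x_0 = -4, the solution is
  m(t) = x_0 * exp(a t) + (b/a) * (exp(a t) - 1)
       = (-4) * exp((-7) t) + ((7/4)/(-7)) * (exp((-7) t) - 1)
       = 1/4 - 17*exp(-7*t)/4.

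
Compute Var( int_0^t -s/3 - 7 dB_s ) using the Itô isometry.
Var = t*(t^2 + 63*t + 1323)/27

The Itô integral of a deterministic integrand f(s) has mean 0 because each increment f(s) * (B_{s+ds} - B_s) has mean 0. By the Itô isometry:
  Var( int_0^t f(s) dB_s ) = E[ (int_0^t f(s) dB_s)^2 ] = int_0^t f(s)^2 ds.
Here f(s) = -s/3 - 7, so f(s)^2 = (s + 21)^2/9. Integrate:
  int_0^t ((s + 21)^2/9) ds = t*(t^2 + 63*t + 1323)/27.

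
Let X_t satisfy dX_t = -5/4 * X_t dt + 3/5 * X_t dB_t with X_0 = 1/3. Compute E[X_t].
E[X_t] = exp(-5*t/4)/3

For GBM dX = mu X dt + sigma X dB with X_0 = x_0, apply Itô to Y = log X: dY = (mu - sigma^2/2) dt + sigma dB, so Y_t = log(x_0) + (mu - sigma^2/2) t + sigma B_t and hence X_t = x_0 * exp((mu - sigma^2/2) t + sigma B_t).
With mu = -5/4, sigma = 3/5, x_0 = 1/3, this gives:
  X_t = 1/3 * exp((-143/100) * t + (3/5) * B_t).
Since sigma*B_t ~ Normal(0, sigma^2 t), E[exp(sigma*B_t)] = exp(sigma^2 t / 2); so E[X_t] = x_0 * exp((mu - sigma^2/2) t) * exp(sigma^2 t / 2) = x_0 * exp(mu t) = exp(-5*t/4)/3.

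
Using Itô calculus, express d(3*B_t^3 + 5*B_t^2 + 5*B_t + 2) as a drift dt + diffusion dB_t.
d(3*B_t^3 + 5*B_t^2 + 5*B_t + 2) = (9*B_t + 5) dt + (9*B_t^2 + 10*B_t + 5) dB_t

Itô's formula for f(B_t) gives d f(B_t) = f'(B_t) dB_t + (1/2) f''(B_t) dt. Compute derivatives of f(x) = 3*x^3 + 5*x^2 + 5*x + 2:
  f'(x)  = 9*x^2 + 10*x + 5
  f''(x) = 18*x + 10
Substitute x = B_t and multiply the f'' term by 1/2:
  drift     = (1/2) * (18*x + 10) evaluated at B_t = 9*B_t + 5
  diffusion = (9*x^2 + 10*x + 5) evaluated at B_t = 9*B_t^2 + 10*B_t + 5
Therefore d(3*B_t^3 + 5*B_t^2 + 5*B_t + 2) = (9*B_t + 5) dt + (9*B_t^2 + 10*B_t + 5) dB_t.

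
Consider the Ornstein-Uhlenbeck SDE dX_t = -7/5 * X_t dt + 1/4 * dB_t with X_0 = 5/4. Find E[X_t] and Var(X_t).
E[X_t] = 5*exp(-7*t/5)/4; Var(X_t) = 5/224 - 5*exp(-14*t/5)/224

The OU SDE dX = -theta X dt + sigma dB admits the integrating factor exp(theta t): d(exp(theta t) X_t) = sigma exp(theta t) dB_t. Integrating from 0 to t:
  X_t = x_0 * exp(-theta t) + sigma * int_0^t exp(-theta (t-s)) dB_s.
The Itô integral has mean 0 and (by the Itô isometry) variance sigma^2 * int_0^t exp(-2 theta (t - s)) ds = sigma^2 * (1 - exp(-2 theta t)) / (2 theta).
With theta = 7/5, sigma = 1/4, x_0 = 5/4:
  E[X_t] = 5/4 * exp(-7/5 t) = 5*exp(-7*t/5)/4
  Var(X_t) = (1/4)^2 * (1 - exp(-2*7/5 t)) / (2 * 7/5) = 5/224 - 5*exp(-14*t/5)/224.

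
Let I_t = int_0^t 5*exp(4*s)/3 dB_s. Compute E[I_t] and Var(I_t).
E[I_t] = 0; Var(I_t) = 25*exp(8*t)/72 - 25/72

The Itô integral of a deterministic integrand f(s) has mean 0 because each increment f(s) * (B_{s+ds} - B_s) has mean 0. By the Itô isometry:
  Var( int_0^t f(s) dB_s ) = E[ (int_0^t f(s) dB_s)^2 ] = int_0^t f(s)^2 ds.
Here f(s) = 5*exp(4*s)/3, so f(s)^2 = 25*exp(8*s)/9. Integrate:
  int_0^t (25*exp(8*s)/9) ds = 25*exp(8*t)/72 - 25/72.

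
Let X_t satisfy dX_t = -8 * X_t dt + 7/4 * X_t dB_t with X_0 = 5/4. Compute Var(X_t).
Var(X_t) = (25*exp(49*t/16) - 25)*exp(-16*t)/16

For GBM dX = mu X dt + sigma X dB with X_0 = x_0, apply Itô to Y = log X: dY = (mu - sigma^2/2) dt + sigma dB, so Y_t = log(x_0) + (mu - sigma^2/2) t + sigma B_t and hence X_t = x_0 * exp((mu - sigma^2/2) t + sigma B_t).
With mu = -8, sigma = 7/4, x_0 = 5/4, this gives:
  X_t = 5/4 * exp((-305/32) * t + (7/4) * B_t).
Since sigma*B_t ~ Normal(0, sigma^2 t), E[exp(sigma*B_t)] = exp(sigma^2 t / 2); so E[X_t] = x_0 * exp((mu - sigma^2/2) t) * exp(sigma^2 t / 2) = x_0 * exp(mu t) = 5*exp(-8*t)/4.
Var(X_t) = E[X_t^2] - (E[X_t])^2 = x_0^2 * exp(2 mu t) * (exp(sigma^2 t) - 1) = (25*exp(49*t/16) - 25)*exp(-16*t)/16.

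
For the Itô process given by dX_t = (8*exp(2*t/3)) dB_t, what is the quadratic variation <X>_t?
<X>_t = 48*exp(4*t/3) - 48

For an Itô process dX_t = a(t) dt + b(t) dB_t, the quadratic variation is <X>_t = int_0^t b(s)^2 ds (the drift term does not contribute). Here b(s) = 8*exp(2*s/3), so
  b(s)^2 = 64*exp(4*s/3).
Integrating from 0 to t:
  <X>_t = int_0^t (64*exp(4*s/3)) ds = 48*exp(4*t/3) - 48.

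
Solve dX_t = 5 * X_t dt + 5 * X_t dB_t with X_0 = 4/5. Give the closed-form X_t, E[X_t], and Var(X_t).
X_t = 4/5 * exp((-15/2) t + (5) B_t); E[X_t] = 4*exp(5*t)/5; Var(X_t) = 16*(exp(25*t) - 1)*exp(10*t)/25

For GBM dX = mu X dt + sigma X dB with X_0 = x_0, apply Itô to Y = log X: dY = (mu - sigma^2/2) dt + sigma dB, so Y_t = log(x_0) + (mu - sigma^2/2) t + sigma B_t and hence X_t = x_0 * exp((mu - sigma^2/2) t + sigma B_t).
With mu = 5, sigma = 5, x_0 = 4/5, this gives:
  X_t = 4/5 * exp((-15/2) * t + (5) * B_t).
Since sigma*B_t ~ Normal(0, sigma^2 t), E[exp(sigma*B_t)] = exp(sigma^2 t / 2); so E[X_t] = x_0 * exp((mu - sigma^2/2) t) * exp(sigma^2 t / 2) = x_0 * exp(mu t) = 4*exp(5*t)/5.
Var(X_t) = E[X_t^2] - (E[X_t])^2 = x_0^2 * exp(2 mu t) * (exp(sigma^2 t) - 1) = 16*(exp(25*t) - 1)*exp(10*t)/25.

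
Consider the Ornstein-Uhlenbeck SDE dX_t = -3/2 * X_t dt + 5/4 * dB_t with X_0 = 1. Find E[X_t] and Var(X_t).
E[X_t] = exp(-3*t/2); Var(X_t) = 25/48 - 25*exp(-3*t)/48

The OU SDE dX = -theta X dt + sigma dB admits the integrating factor exp(theta t): d(exp(theta t) X_t) = sigma exp(theta t) dB_t. Integrating from 0 to t:
  X_t = x_0 * exp(-theta t) + sigma * int_0^t exp(-theta (t-s)) dB_s.
The Itô integral has mean 0 and (by the Itô isometry) variance sigma^2 * int_0^t exp(-2 theta (t - s)) ds = sigma^2 * (1 - exp(-2 theta t)) / (2 theta).
With theta = 3/2, sigma = 5/4, x_0 = 1:
  E[X_t] = 1 * exp(-3/2 t) = exp(-3*t/2)
  Var(X_t) = (5/4)^2 * (1 - exp(-2*3/2 t)) / (2 * 3/2) = 25/48 - 25*exp(-3*t)/48.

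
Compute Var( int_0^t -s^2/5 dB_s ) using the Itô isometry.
Var = t^5/125

The Itô integral of a deterministic integrand f(s) has mean 0 because each increment f(s) * (B_{s+ds} - B_s) has mean 0. By the Itô isometry:
  Var( int_0^t f(s) dB_s ) = E[ (int_0^t f(s) dB_s)^2 ] = int_0^t f(s)^2 ds.
Here f(s) = -s^2/5, so f(s)^2 = s^4/25. Integrate:
  int_0^t (s^4/25) ds = t^5/125.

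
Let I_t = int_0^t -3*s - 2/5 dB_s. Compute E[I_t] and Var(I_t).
E[I_t] = 0; Var(I_t) = t*(75*t^2 + 30*t + 4)/25

The Itô integral of a deterministic integrand f(s) has mean 0 because each increment f(s) * (B_{s+ds} - B_s) has mean 0. By the Itô isometry:
  Var( int_0^t f(s) dB_s ) = E[ (int_0^t f(s) dB_s)^2 ] = int_0^t f(s)^2 ds.
Here f(s) = -3*s - 2/5, so f(s)^2 = (15*s + 2)^2/25. Integrate:
  int_0^t ((15*s + 2)^2/25) ds = t*(75*t^2 + 30*t + 4)/25.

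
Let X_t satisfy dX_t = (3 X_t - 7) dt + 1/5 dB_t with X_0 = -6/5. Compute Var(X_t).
Var(X_t) = exp(6*t)/150 - 1/150

The variance V(t) = Var(X_t) satisfies V'(t) = 2 a V(t) + c^2 with V(0) = 0 (drift coefficient is linear in X, diffusion is constant). With a = 3, c = 1/5, the solution is
  V(t) = (c^2 / (2 a)) * (exp(2 a t) - 1)
       = ((1/5)^2 / (2*3)) * (exp(6 t) - 1)
       = exp(6*t)/150 - 1/150.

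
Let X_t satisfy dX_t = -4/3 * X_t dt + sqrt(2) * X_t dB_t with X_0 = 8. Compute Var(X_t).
Var(X_t) = (64*exp(2*t) - 64)*exp(-8*t/3)

For GBM dX = mu X dt + sigma X dB with X_0 = x_0, apply Itô to Y = log X: dY = (mu - sigma^2/2) dt + sigma dB, so Y_t = log(x_0) + (mu - sigma^2/2) t + sigma B_t and hence X_t = x_0 * exp((mu - sigma^2/2) t + sigma B_t).
With mu = -4/3, sigma = sqrt(2), x_0 = 8, this gives:
  X_t = 8 * exp((-7/3) * t + (sqrt(2)) * B_t).
Since sigma*B_t ~ Normal(0, sigma^2 t), E[exp(sigma*B_t)] = exp(sigma^2 t / 2); so E[X_t] = x_0 * exp((mu - sigma^2/2) t) * exp(sigma^2 t / 2) = x_0 * exp(mu t) = 8*exp(-4*t/3).
Var(X_t) = E[X_t^2] - (E[X_t])^2 = x_0^2 * exp(2 mu t) * (exp(sigma^2 t) - 1) = (64*exp(2*t) - 64)*exp(-8*t/3).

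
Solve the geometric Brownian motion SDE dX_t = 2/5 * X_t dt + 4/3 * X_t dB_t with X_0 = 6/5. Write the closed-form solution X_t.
X_t = 6/5 * exp((-22/45) * t + (4/3) * B_t)

For GBM dX = mu X dt + sigma X dB with X_0 = x_0, apply Itô to Y = log X: dY = (mu - sigma^2/2) dt + sigma dB, so Y_t = log(x_0) + (mu - sigma^2/2) t + sigma B_t and hence X_t = x_0 * exp((mu - sigma^2/2) t + sigma B_t).
With mu = 2/5, sigma = 4/3, x_0 = 6/5, this gives:
  X_t = 6/5 * exp((-22/45) * t + (4/3) * B_t).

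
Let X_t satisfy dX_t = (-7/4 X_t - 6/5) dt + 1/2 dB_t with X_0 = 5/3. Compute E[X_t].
E[X_t] = -24/35 + 247*exp(-7*t/4)/105

Taking expectations and using E[dB_t] = 0, the mean m(t) = E[X_t] satisfies the ODE m'(t) = a m(t) + b with m(0) = x_0. With a = -7/4, b = -6/5, x_0 = 5/3, the solution is
  m(t) = x_0 * exp(a t) + (b/a) * (exp(a t) - 1)
       = (5/3) * exp((-7/4) t) + ((-6/5)/(-7/4)) * (exp((-7/4) t) - 1)
       = -24/35 + 247*exp(-7*t/4)/105.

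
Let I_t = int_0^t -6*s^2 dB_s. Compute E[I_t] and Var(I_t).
E[I_t] = 0; Var(I_t) = 36*t^5/5

The Itô integral of a deterministic integrand f(s) has mean 0 because each increment f(s) * (B_{s+ds} - B_s) has mean 0. By the Itô isometry:
  Var( int_0^t f(s) dB_s ) = E[ (int_0^t f(s) dB_s)^2 ] = int_0^t f(s)^2 ds.
Here f(s) = -6*s^2, so f(s)^2 = 36*s^4. Integrate:
  int_0^t (36*s^4) ds = 36*t^5/5.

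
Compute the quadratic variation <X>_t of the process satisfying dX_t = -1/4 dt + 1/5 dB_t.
<X>_t = t/25

For an Itô process dX_t = a(t) dt + b(t) dB_t, the quadratic variation is <X>_t = int_0^t b(s)^2 ds (the drift term does not contribute). Here b(s) = 1/5, so
  b(s)^2 = 1/25.
Integrating from 0 to t:
  <X>_t = int_0^t (1/25) ds = t/25.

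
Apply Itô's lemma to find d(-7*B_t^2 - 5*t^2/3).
d(-7*B_t^2 - 5*t^2/3) = (-10*t/3 - 7) dt + (-14*B_t) dB_t

Itô's formula for f(t, x): d f(t, B_t) = (f_t + (1/2) f_xx) dt + f_x dB_t. Compute partials of f(t, x) = -5*t^2/3 - 7*x^2:
  f_t(t,x)  = -10*t/3
  f_x(t,x)  = -14*x
  f_xx(t,x) = -14
Assemble drift = f_t + (1/2) f_xx = -10*t/3 - 7 and diffusion = f_x = -14*x. Substituting x = B_t:
  d(-7*B_t^2 - 5*t^2/3) = (-10*t/3 - 7) dt + (-14*B_t) dB_t.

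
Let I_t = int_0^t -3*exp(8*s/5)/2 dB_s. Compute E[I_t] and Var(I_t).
E[I_t] = 0; Var(I_t) = 45*exp(16*t/5)/64 - 45/64

The Itô integral of a deterministic integrand f(s) has mean 0 because each increment f(s) * (B_{s+ds} - B_s) has mean 0. By the Itô isometry:
  Var( int_0^t f(s) dB_s ) = E[ (int_0^t f(s) dB_s)^2 ] = int_0^t f(s)^2 ds.
Here f(s) = -3*exp(8*s/5)/2, so f(s)^2 = 9*exp(16*s/5)/4. Integrate:
  int_0^t (9*exp(16*s/5)/4) ds = 45*exp(16*t/5)/64 - 45/64.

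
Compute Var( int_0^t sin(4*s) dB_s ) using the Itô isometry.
Var = t/2 - sin(4*t)*cos(4*t)/8

The Itô integral of a deterministic integrand f(s) has mean 0 because each increment f(s) * (B_{s+ds} - B_s) has mean 0. By the Itô isometry:
  Var( int_0^t f(s) dB_s ) = E[ (int_0^t f(s) dB_s)^2 ] = int_0^t f(s)^2 ds.
Here f(s) = sin(4*s), so f(s)^2 = sin(4*s)^2. Integrate:
  int_0^t (sin(4*s)^2) ds = t/2 - sin(4*t)*cos(4*t)/8.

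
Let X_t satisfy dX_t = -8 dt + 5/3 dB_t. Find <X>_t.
<X>_t = 25*t/9

For an Itô process dX_t = a(t) dt + b(t) dB_t, the quadratic variation is <X>_t = int_0^t b(s)^2 ds (the drift term does not contribute). Here b(s) = 5/3, so
  b(s)^2 = 25/9.
Integrating from 0 to t:
  <X>_t = int_0^t (25/9) ds = 25*t/9.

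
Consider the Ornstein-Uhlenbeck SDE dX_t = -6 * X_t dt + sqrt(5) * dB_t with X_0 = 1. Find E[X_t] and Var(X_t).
E[X_t] = exp(-6*t); Var(X_t) = 5/12 - 5*exp(-12*t)/12

The OU SDE dX = -theta X dt + sigma dB admits the integrating factor exp(theta t): d(exp(theta t) X_t) = sigma exp(theta t) dB_t. Integrating from 0 to t:
  X_t = x_0 * exp(-theta t) + sigma * int_0^t exp(-theta (t-s)) dB_s.
The Itô integral has mean 0 and (by the Itô isometry) variance sigma^2 * int_0^t exp(-2 theta (t - s)) ds = sigma^2 * (1 - exp(-2 theta t)) / (2 theta).
With theta = 6, sigma = sqrt(5), x_0 = 1:
  E[X_t] = 1 * exp(-6 t) = exp(-6*t)
  Var(X_t) = (sqrt(5))^2 * (1 - exp(-2*6 t)) / (2 * 6) = 5/12 - 5*exp(-12*t)/12.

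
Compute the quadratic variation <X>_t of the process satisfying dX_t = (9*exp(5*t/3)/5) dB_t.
<X>_t = 243*exp(10*t/3)/250 - 243/250

For an Itô process dX_t = a(t) dt + b(t) dB_t, the quadratic variation is <X>_t = int_0^t b(s)^2 ds (the drift term does not contribute). Here b(s) = 9*exp(5*s/3)/5, so
  b(s)^2 = 81*exp(10*s/3)/25.
Integrating from 0 to t:
  <X>_t = int_0^t (81*exp(10*s/3)/25) ds = 243*exp(10*t/3)/250 - 243/250.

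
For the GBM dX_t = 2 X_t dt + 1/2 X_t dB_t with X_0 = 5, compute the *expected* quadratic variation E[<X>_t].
E[<X>_t] = 25*exp(17*t/4)/17 - 25/17

<X>_t = int_0^t ((1/2) * X_s)^2 ds. Taking expectation inside the integral: E[<X>_t] = (1/2)^2 * int_0^t E[X_s^2] ds. For GBM, E[X_s^2] = x_0^2 * exp((2 mu + sigma^2) s). Integrating:
  E[<X>_t] = (1/2)^2 * 5^2 * (exp((2*2 + (1/2)^2) t) - 1) / (2*2 + (1/2)^2)
           = (1/2)^2 * 5^2 * (exp((17/4) t) - 1) / (17/4) = 25*exp(17*t/4)/17 - 25/17.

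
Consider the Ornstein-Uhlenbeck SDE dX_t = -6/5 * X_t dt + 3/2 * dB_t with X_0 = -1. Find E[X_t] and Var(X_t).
E[X_t] = -exp(-6*t/5); Var(X_t) = 15/16 - 15*exp(-12*t/5)/16

The OU SDE dX = -theta X dt + sigma dB admits the integrating factor exp(theta t): d(exp(theta t) X_t) = sigma exp(theta t) dB_t. Integrating from 0 to t:
  X_t = x_0 * exp(-theta t) + sigma * int_0^t exp(-theta (t-s)) dB_s.
The Itô integral has mean 0 and (by the Itô isometry) variance sigma^2 * int_0^t exp(-2 theta (t - s)) ds = sigma^2 * (1 - exp(-2 theta t)) / (2 theta).
With theta = 6/5, sigma = 3/2, x_0 = -1:
  E[X_t] = -1 * exp(-6/5 t) = -exp(-6*t/5)
  Var(X_t) = (3/2)^2 * (1 - exp(-2*6/5 t)) / (2 * 6/5) = 15/16 - 15*exp(-12*t/5)/16.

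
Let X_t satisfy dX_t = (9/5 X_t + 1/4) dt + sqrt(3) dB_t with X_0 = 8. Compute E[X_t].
E[X_t] = 293*exp(9*t/5)/36 - 5/36

Taking expectations and using E[dB_t] = 0, the mean m(t) = E[X_t] satisfies the ODE m'(t) = a m(t) + b with m(0) = x_0. With a = 9/5, b = 1/4, x_0 = 8, the solution is
  m(t) = x_0 * exp(a t) + (b/a) * (exp(a t) - 1)
       = 8 * exp((9/5) t) + ((1/4)/(9/5)) * (exp((9/5) t) - 1)
       = 293*exp(9*t/5)/36 - 5/36.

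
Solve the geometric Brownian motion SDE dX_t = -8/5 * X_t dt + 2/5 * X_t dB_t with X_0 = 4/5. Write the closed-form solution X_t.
X_t = 4/5 * exp((-42/25) * t + (2/5) * B_t)

For GBM dX = mu X dt + sigma X dB with X_0 = x_0, apply Itô to Y = log X: dY = (mu - sigma^2/2) dt + sigma dB, so Y_t = log(x_0) + (mu - sigma^2/2) t + sigma B_t and hence X_t = x_0 * exp((mu - sigma^2/2) t + sigma B_t).
With mu = -8/5, sigma = 2/5, x_0 = 4/5, this gives:
  X_t = 4/5 * exp((-42/25) * t + (2/5) * B_t).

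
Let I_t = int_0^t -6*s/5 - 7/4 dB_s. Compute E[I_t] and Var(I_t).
E[I_t] = 0; Var(I_t) = t*(192*t^2 + 840*t + 1225)/400

The Itô integral of a deterministic integrand f(s) has mean 0 because each increment f(s) * (B_{s+ds} - B_s) has mean 0. By the Itô isometry:
  Var( int_0^t f(s) dB_s ) = E[ (int_0^t f(s) dB_s)^2 ] = int_0^t f(s)^2 ds.
Here f(s) = -6*s/5 - 7/4, so f(s)^2 = (24*s + 35)^2/400. Integrate:
  int_0^t ((24*s + 35)^2/400) ds = t*(192*t^2 + 840*t + 1225)/400.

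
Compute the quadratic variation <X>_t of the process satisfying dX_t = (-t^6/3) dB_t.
<X>_t = t^13/117

For an Itô process dX_t = a(t) dt + b(t) dB_t, the quadratic variation is <X>_t = int_0^t b(s)^2 ds (the drift term does not contribute). Here b(s) = -s^6/3, so
  b(s)^2 = s^12/9.
Integrating from 0 to t:
  <X>_t = int_0^t (s^12/9) ds = t^13/117.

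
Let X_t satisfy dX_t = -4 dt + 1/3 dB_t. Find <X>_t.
<X>_t = t/9

For an Itô process dX_t = a(t) dt + b(t) dB_t, the quadratic variation is <X>_t = int_0^t b(s)^2 ds (the drift term does not contribute). Here b(s) = 1/3, so
  b(s)^2 = 1/9.
Integrating from 0 to t:
  <X>_t = int_0^t (1/9) ds = t/9.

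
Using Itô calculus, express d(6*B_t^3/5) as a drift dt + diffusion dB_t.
d(6*B_t^3/5) = (18*B_t/5) dt + (18*B_t^2/5) dB_t

Itô's formula for f(B_t) gives d f(B_t) = f'(B_t) dB_t + (1/2) f''(B_t) dt. Compute derivatives of f(x) = 6*x^3/5:
  f'(x)  = 18*x^2/5
  f''(x) = 36*x/5
Substitute x = B_t and multiply the f'' term by 1/2:
  drift     = (1/2) * (36*x/5) evaluated at B_t = 18*B_t/5
  diffusion = (18*x^2/5) evaluated at B_t = 18*B_t^2/5
Therefore d(6*B_t^3/5) = (18*B_t/5) dt + (18*B_t^2/5) dB_t.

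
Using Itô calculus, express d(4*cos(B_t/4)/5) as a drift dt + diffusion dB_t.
d(4*cos(B_t/4)/5) = (-cos(B_t/4)/40) dt + (-sin(B_t/4)/5) dB_t

Itô's formula for f(B_t) gives d f(B_t) = f'(B_t) dB_t + (1/2) f''(B_t) dt. Compute derivatives of f(x) = 4*cos(x/4)/5:
  f'(x)  = -sin(x/4)/5
  f''(x) = -cos(x/4)/20
Substitute x = B_t and multiply the f'' term by 1/2:
  drift     = (1/2) * (-cos(x/4)/20) evaluated at B_t = -cos(B_t/4)/40
  diffusion = (-sin(x/4)/5) evaluated at B_t = -sin(B_t/4)/5
Therefore d(4*cos(B_t/4)/5) = (-cos(B_t/4)/40) dt + (-sin(B_t/4)/5) dB_t.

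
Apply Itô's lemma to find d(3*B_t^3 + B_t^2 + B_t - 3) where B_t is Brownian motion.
d(3*B_t^3 + B_t^2 + B_t - 3) = (9*B_t + 1) dt + (9*B_t^2 + 2*B_t + 1) dB_t

Itô's formula for f(B_t) gives d f(B_t) = f'(B_t) dB_t + (1/2) f''(B_t) dt. Compute derivatives of f(x) = 3*x^3 + x^2 + x - 3:
  f'(x)  = 9*x^2 + 2*x + 1
  f''(x) = 18*x + 2
Substitute x = B_t and multiply the f'' term by 1/2:
  drift     = (1/2) * (18*x + 2) evaluated at B_t = 9*B_t + 1
  diffusion = (9*x^2 + 2*x + 1) evaluated at B_t = 9*B_t^2 + 2*B_t + 1
Therefore d(3*B_t^3 + B_t^2 + B_t - 3) = (9*B_t + 1) dt + (9*B_t^2 + 2*B_t + 1) dB_t.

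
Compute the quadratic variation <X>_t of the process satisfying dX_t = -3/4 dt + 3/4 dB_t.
<X>_t = 9*t/16

For an Itô process dX_t = a(t) dt + b(t) dB_t, the quadratic variation is <X>_t = int_0^t b(s)^2 ds (the drift term does not contribute). Here b(s) = 3/4, so
  b(s)^2 = 9/16.
Integrating from 0 to t:
  <X>_t = int_0^t (9/16) ds = 9*t/16.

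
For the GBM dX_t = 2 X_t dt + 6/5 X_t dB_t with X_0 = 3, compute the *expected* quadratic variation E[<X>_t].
E[<X>_t] = 81*exp(136*t/25)/34 - 81/34

<X>_t = int_0^t ((6/5) * X_s)^2 ds. Taking expectation inside the integral: E[<X>_t] = (6/5)^2 * int_0^t E[X_s^2] ds. For GBM, E[X_s^2] = x_0^2 * exp((2 mu + sigma^2) s). Integrating:
  E[<X>_t] = (6/5)^2 * 3^2 * (exp((2*2 + (6/5)^2) t) - 1) / (2*2 + (6/5)^2)
           = (6/5)^2 * 3^2 * (exp((136/25) t) - 1) / (136/25) = 81*exp(136*t/25)/34 - 81/34.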